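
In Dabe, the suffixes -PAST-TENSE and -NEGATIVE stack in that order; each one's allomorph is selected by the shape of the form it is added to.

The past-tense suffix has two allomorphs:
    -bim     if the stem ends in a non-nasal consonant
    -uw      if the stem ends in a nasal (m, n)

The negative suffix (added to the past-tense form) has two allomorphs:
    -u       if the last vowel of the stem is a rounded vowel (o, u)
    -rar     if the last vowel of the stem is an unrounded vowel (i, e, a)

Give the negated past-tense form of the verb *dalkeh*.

dalkehbimrar

The final consonant of *dalkeh* is /h/, which is non-nasal, so the past-tense suffix is -bim, giving *dalkehbim*.
The past-tense form *dalkehbim*: last vowel = /i/, an unrounded vowel → -rar → *dalkehbimrar*.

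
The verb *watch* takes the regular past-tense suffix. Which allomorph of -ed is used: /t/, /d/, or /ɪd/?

The stem *watch* ends in a voiceless consonant other than /t/.
The -ed suffix is realized as /ɪd/ after /t, d/; as /t/ after other voiceless consonants; and as /d/ after other voiced sounds.
So -ed on *watch* is pronounced /t/.

/t/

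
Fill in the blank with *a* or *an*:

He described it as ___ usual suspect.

The indefinite article is chosen by the initial *sound* of the following word, not its spelling.
*usual* begins with the sound /juː/ (u pronounced /juː/) — a consonant sound.
So the article is *a*: He described it as a usual suspect.

a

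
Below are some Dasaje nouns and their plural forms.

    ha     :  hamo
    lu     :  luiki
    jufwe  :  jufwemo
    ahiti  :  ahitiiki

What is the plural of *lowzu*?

The alternation tracks the last vowel of the stem — -iki when the last vowel of the stem is a high vowel (*lu*, *ahiti*); -mo when the last vowel of the stem is a non-high vowel (*ha*, *jufwe*).
The last vowel of *lowzu* is /u/, which is a high vowel, so the suffix is -iki, giving *lowzuiki*.

lowzuiki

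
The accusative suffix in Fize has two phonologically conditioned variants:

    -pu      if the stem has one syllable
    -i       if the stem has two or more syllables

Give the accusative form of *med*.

With one syllable, *med* takes -pu → *medpu*.

medpu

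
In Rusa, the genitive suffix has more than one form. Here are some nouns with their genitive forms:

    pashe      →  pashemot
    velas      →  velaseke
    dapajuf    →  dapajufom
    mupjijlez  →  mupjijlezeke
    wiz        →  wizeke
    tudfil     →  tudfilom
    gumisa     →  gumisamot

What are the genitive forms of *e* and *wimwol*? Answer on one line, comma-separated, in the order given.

emot, wimwolom

The alternation tracks the final sound of the stem — -eke when the stem ends in a sibilant (*velas*, *mupjijlez*, *wiz*); -om when the stem ends in a non-sibilant consonant (*dapajuf*, *tudfil*); -mot when the stem ends in a vowel (*pashe*, *gumisa*).
*e*: final sound = /e/, a vowel → -mot → *emot*.
*wimwol*: final sound = /l/, a non-sibilant consonant → -om → *wimwolom*.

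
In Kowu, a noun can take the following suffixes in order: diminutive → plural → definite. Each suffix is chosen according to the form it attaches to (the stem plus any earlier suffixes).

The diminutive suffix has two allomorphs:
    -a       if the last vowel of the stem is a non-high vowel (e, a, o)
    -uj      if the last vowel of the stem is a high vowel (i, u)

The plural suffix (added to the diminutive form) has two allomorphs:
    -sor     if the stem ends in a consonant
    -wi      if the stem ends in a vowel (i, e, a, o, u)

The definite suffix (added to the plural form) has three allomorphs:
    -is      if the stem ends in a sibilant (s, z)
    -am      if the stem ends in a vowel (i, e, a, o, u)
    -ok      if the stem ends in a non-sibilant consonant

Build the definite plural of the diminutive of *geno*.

genoawiam

*geno* — last vowel /o/ (a non-high vowel) → -a → *genoa*.
Since the final sound of the diminutive form *genoa* is /a/ (a vowel), it takes -wi, giving *genoawi*.
The final sound of the plural form *genoawi* is /i/, which is a vowel, so the definite suffix is -am, giving *genoawiam*.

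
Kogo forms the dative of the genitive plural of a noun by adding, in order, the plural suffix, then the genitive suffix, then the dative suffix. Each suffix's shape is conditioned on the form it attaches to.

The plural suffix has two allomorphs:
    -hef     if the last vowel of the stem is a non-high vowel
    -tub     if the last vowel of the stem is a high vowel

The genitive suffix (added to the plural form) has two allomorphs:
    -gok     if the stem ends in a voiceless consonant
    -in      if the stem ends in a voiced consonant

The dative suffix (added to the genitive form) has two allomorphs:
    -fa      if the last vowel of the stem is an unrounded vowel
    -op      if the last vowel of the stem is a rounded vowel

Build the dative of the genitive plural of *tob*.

tobhefgokop

*tob*: last vowel = /o/, a non-high vowel → -hef → *tobhef*.
Since the final consonant of the plural form *tobhef* is /f/ (voiceless), it takes -gok, giving *tobhefgok*.
The genitive form *tobhefgok* — last vowel /o/ (a rounded vowel) → -op → *tobhefgokop*.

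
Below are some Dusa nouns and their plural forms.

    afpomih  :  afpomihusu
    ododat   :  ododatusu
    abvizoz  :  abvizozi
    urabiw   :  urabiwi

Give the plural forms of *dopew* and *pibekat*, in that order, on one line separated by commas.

dopewi, pibekatusu

The suffix is conditioned by the final consonant: -usu when the stem ends in a voiceless consonant (*afpomih*, *ododat*); -i when the stem ends in a voiced consonant (*abvizoz*, *urabiw*).
*dopew*: final consonant = /w/, voiced → -i → *dopewi*.
The final consonant of *pibekat* is /t/, which is voiceless, so the suffix is -usu, giving *pibekatusu*.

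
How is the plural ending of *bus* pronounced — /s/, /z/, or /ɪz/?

The stem *bus* ends in a sibilant (/s, z, ʃ, ʒ, tʃ, dʒ/).
The plural suffix surfaces as /ɪz/ after sibilants, /s/ after other voiceless consonants, and /z/ after other voiced sounds.
So the plural -s on *bus* is pronounced /ɪz/.

/ɪz/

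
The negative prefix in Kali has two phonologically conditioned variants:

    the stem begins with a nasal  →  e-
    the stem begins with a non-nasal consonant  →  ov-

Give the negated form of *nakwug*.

enakwug

Since the first consonant of *nakwug* is /n/ (a nasal), it takes e-, giving *enakwug*.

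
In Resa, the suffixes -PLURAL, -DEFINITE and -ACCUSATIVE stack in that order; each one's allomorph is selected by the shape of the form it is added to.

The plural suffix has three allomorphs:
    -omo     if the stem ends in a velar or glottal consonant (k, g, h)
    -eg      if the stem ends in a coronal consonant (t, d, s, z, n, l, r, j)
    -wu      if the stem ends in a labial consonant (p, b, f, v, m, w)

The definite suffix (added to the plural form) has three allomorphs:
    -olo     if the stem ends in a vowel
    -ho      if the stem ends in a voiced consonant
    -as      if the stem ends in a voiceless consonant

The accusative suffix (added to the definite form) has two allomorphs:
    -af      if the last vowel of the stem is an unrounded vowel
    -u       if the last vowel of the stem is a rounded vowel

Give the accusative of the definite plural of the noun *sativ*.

*sativ*: final consonant = /v/, labial → -wu → *sativwu*.
The plural form *sativwu* — final sound /u/ (a vowel) → -olo → *sativwuolo*.
Since the last vowel of the definite form *sativwuolo* is /o/ (a rounded vowel), it takes -u, giving *sativwuolou*.

sativwuolou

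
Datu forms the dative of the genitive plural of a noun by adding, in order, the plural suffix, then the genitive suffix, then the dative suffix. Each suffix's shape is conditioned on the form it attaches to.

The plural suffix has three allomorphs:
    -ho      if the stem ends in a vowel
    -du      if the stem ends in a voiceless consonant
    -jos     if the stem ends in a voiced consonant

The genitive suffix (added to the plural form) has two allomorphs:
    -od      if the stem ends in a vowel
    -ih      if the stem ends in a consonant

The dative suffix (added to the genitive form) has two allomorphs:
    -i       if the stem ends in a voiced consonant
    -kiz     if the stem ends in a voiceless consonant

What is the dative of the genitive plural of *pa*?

*pa*: final sound = /a/, a vowel → -ho → *paho*.
The plural form *paho*: final sound = /o/, a vowel → -od → *pahood*.
The final consonant of the genitive form *pahood* is /d/, which is voiced, so the dative suffix is -i, giving *pahoodi*.

pahoodi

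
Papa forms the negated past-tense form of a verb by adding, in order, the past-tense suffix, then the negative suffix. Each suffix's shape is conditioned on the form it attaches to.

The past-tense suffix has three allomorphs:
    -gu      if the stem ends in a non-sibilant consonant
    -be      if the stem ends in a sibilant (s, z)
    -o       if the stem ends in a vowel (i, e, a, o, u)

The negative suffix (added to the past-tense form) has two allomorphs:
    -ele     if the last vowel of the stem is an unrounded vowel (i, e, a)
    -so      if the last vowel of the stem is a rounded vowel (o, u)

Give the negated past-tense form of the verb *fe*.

feoso

*fe*: final sound = /e/, a vowel → -o → *feo*.
The past-tense form *feo*: last vowel = /o/, a rounded vowel → -so → *feoso*.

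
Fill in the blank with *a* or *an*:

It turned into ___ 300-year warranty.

The indefinite article is chosen by the initial *sound* of the following word, not its spelling.
The number *300* is spoken "three hundred", beginning with /θriː/ — a consonant sound.
So the article is *a*: It turned into a 300-year warranty.

a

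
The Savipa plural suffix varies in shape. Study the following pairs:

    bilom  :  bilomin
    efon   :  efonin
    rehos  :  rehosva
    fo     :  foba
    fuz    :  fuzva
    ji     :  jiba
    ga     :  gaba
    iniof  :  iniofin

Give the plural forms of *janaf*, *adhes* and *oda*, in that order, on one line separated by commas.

The pattern is sibilance of the final sound: -va when the stem ends in a sibilant (*rehos*, *fuz*); -in when the stem ends in a non-sibilant consonant (*bilom*, *efon*, *iniof*); -ba when the stem ends in a vowel (*fo*, *ji*, *ga*).
Since the final sound of *janaf* is /f/ (a non-sibilant consonant), it takes -in, giving *janafin*.
The final sound of *adhes* is /s/, which is a sibilant, so the suffix is -va, giving *adhesva*.
*oda*: final sound = /a/, a vowel → -ba → *odaba*.

janafin, adhesva, odaba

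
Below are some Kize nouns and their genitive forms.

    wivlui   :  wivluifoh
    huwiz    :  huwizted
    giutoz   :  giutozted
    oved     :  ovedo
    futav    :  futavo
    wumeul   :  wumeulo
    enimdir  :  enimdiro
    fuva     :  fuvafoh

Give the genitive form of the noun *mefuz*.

mefuzted

The pattern is sibilance of the final sound: -ted when the stem ends in a sibilant (*huwiz*, *giutoz*); -o when the stem ends in a non-sibilant consonant (*oved*, *futav*, *wumeul*, *enimdir*); -foh when the stem ends in a vowel (*wivlui*, *fuva*).
*mefuz*: final sound = /z/, a sibilant → -ted → *mefuzted*.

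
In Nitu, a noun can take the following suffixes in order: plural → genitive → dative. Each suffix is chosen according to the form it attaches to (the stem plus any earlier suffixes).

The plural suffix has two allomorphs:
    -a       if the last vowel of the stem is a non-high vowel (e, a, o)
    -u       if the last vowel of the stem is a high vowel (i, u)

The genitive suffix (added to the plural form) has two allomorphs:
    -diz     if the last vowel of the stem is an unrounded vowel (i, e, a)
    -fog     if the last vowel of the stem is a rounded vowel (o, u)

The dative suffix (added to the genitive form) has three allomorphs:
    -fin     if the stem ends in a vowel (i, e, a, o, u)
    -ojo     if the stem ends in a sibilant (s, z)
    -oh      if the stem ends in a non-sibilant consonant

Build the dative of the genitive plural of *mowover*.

*mowover*: last vowel = /e/, a non-high vowel → -a → *mowovera*.
Since the last vowel of the plural form *mowovera* is /a/ (an unrounded vowel), it takes -diz, giving *mowoveradiz*.
The genitive form *mowoveradiz* — final sound /z/ (a sibilant) → -ojo → *mowoveradizojo*.

mowoveradizojo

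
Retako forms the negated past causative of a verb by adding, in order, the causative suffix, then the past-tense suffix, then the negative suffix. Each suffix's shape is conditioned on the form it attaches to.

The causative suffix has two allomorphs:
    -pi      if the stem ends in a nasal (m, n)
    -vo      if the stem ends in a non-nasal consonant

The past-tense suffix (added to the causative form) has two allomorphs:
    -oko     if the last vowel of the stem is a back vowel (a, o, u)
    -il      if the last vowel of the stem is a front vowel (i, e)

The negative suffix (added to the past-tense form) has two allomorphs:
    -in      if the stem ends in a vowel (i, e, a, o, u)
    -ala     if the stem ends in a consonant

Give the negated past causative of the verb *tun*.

tunpiilala

*tun*: final consonant = /n/, a nasal → -pi → *tunpi*.
Since the last vowel of the causative form *tunpi* is /i/ (a front vowel), it takes -il, giving *tunpiil*.
The past-tense form *tunpiil*: final sound = /l/, a consonant → -ala → *tunpiilala*.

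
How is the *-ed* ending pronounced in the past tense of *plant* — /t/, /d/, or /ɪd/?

/ɪd/

The stem *plant* ends in /t/ or /d/.
The -ed suffix is realized as /ɪd/ after /t, d/; as /t/ after other voiceless consonants; and as /d/ after other voiced sounds.
So -ed on *plant* is pronounced /ɪd/.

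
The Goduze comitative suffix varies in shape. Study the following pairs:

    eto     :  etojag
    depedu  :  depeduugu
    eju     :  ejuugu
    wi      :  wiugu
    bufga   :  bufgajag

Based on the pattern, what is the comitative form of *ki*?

kiugu

Looking at the last vowel of each stem: -ugu when the last vowel of the stem is a high vowel (*depedu*, *eju*, *wi*); -jag when the last vowel of the stem is a non-high vowel (*eto*, *bufga*).
*ki*: last vowel = /i/, a high vowel → -ugu → *kiugu*.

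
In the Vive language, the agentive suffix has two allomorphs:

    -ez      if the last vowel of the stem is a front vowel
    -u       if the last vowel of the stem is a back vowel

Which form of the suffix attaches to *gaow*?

*gaow*: last vowel = /o/, a back vowel → -u.

-u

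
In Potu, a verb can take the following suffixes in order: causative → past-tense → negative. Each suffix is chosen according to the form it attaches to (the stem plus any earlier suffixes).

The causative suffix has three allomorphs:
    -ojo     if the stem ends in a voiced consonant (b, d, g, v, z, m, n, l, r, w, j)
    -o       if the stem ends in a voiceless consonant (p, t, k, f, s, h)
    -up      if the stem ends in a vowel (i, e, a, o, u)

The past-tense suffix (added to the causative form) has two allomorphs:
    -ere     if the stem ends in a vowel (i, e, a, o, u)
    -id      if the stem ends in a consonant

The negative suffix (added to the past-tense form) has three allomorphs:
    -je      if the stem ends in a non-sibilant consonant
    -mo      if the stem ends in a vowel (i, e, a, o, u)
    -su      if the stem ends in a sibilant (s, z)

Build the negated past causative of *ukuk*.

*ukuk* — final sound /k/ (a voiceless consonant) → -o → *ukuko*.
The final sound of the causative form *ukuko* is /o/, which is a vowel, so the past-tense suffix is -ere, giving *ukukoere*.
The past-tense form *ukukoere*: final sound = /e/, a vowel → -mo → *ukukoeremo*.

ukukoeremo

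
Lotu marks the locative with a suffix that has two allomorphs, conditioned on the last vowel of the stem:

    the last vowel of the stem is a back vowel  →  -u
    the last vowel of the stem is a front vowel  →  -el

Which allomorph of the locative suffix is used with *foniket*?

-el

*foniket* — last vowel /e/ (a front vowel) → -el.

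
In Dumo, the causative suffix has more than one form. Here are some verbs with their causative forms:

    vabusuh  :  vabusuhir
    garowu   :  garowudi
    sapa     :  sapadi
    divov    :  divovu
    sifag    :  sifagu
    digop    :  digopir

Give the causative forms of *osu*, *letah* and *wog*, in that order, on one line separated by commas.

osudi, letahir, wogu

The pattern is voicing of the final sound: -ir when the stem ends in a voiceless consonant (*vabusuh*, *digop*); -u when the stem ends in a voiced consonant (*divov*, *sifag*); -di when the stem ends in a vowel (*garowu*, *sapa*).
The final sound of *osu* is /u/, which is a vowel, so the suffix is -di, giving *osudi*.
*letah*: final sound = /h/, a voiceless consonant → -ir → *letahir*.
The final sound of *wog* is /g/, which is a voiced consonant, so the suffix is -u, giving *wogu*.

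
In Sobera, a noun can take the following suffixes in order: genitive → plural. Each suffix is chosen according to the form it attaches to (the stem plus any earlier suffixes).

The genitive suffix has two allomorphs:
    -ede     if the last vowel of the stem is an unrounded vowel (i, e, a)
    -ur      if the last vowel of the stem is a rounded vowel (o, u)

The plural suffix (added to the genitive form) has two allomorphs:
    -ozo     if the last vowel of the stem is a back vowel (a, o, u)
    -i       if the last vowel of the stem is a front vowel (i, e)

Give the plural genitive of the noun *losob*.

*losob*: last vowel = /o/, a rounded vowel → -ur → *losobur*.
The genitive form *losobur*: last vowel = /u/, a back vowel → -ozo → *losoburozo*.

losoburozo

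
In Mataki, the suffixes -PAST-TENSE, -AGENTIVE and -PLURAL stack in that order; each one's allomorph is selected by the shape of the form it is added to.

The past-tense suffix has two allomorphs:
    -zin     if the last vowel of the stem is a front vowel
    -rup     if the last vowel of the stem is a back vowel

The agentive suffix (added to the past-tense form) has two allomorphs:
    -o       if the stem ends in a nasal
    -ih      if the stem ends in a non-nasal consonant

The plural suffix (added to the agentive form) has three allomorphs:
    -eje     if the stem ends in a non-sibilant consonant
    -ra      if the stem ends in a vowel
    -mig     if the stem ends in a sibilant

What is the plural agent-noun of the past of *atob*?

atobrupiheje

Since the last vowel of *atob* is /o/ (a back vowel), it takes -rup, giving *atobrup*.
Since the final consonant of the past-tense form *atobrup* is /p/ (non-nasal), it takes -ih, giving *atobrupih*.
Since the final sound of the agentive form *atobrupih* is /h/ (a non-sibilant consonant), it takes -eje, giving *atobrupiheje*.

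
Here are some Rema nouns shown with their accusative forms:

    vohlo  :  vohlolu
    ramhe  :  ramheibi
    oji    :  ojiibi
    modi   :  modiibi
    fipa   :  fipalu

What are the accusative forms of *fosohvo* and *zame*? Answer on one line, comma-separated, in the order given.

fosohvolu, zameibi

The pattern is front/back vowel harmony: -ibi when the last vowel of the stem is a front vowel (*ramhe*, *oji*, *modi*); -lu when the last vowel of the stem is a back vowel (*vohlo*, *fipa*).
Since the last vowel of *fosohvo* is /o/ (a back vowel), it takes -lu, giving *fosohvolu*.
*zame* — last vowel /e/ (a front vowel) → -ibi → *zameibi*.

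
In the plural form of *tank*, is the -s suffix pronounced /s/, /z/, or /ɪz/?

The stem *tank* ends in a voiceless non-sibilant consonant.
The plural suffix surfaces as /ɪz/ after sibilants, /s/ after other voiceless consonants, and /z/ after other voiced sounds.
So the plural -s on *tank* is pronounced /s/.

/s/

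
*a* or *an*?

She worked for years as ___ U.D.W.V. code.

a

The indefinite article is chosen by the initial *sound* of the following word, not its spelling.
The initialism *U.D.W.V.* is read letter by letter; the first letter, U, is pronounced /juː/, which begins with a consonant sound.
So the article is *a*: She worked for years as a U.D.W.V. code.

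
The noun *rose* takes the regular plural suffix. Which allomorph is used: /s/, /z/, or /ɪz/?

/ɪz/

The stem *rose* ends in a sibilant (/s, z, ʃ, ʒ, tʃ, dʒ/).
The plural suffix surfaces as /ɪz/ after sibilants, /s/ after other voiceless consonants, and /z/ after other voiced sounds.
So the plural -s on *rose* is pronounced /ɪz/.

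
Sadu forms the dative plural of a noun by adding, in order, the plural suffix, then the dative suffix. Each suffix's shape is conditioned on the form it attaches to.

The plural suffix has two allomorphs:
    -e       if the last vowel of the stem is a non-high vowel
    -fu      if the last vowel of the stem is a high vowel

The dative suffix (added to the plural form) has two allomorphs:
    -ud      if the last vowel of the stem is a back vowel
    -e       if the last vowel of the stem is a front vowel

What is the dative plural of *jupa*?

jupaee

Since the last vowel of *jupa* is /a/ (a non-high vowel), it takes -e, giving *jupae*.
The plural form *jupae*: last vowel = /e/, a front vowel → -e → *jupaee*.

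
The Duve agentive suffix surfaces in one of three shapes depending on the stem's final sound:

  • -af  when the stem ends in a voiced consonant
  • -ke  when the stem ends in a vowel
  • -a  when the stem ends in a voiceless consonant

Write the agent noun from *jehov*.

jehovaf

The final sound of *jehov* is /v/, which is a voiced consonant, so the suffix is -af, giving *jehovaf*.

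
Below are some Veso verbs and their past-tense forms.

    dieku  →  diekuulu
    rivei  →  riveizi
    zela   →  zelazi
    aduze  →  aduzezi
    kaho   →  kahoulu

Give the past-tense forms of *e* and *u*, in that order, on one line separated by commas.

ezi, uulu

The suffix is conditioned by the last vowel: -ulu when the last vowel of the stem is a rounded vowel (*dieku*, *kaho*); -zi when the last vowel of the stem is an unrounded vowel (*rivei*, *zela*, *aduze*).
The last vowel of *e* is /e/, which is an unrounded vowel, so the suffix is -zi, giving *ezi*.
*u* — last vowel /u/ (a rounded vowel) → -ulu → *uulu*.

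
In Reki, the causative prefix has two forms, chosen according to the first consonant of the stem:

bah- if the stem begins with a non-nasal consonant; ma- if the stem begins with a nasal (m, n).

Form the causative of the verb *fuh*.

*fuh*: first consonant = /f/, non-nasal → bah- → *bahfuh*.

bahfuh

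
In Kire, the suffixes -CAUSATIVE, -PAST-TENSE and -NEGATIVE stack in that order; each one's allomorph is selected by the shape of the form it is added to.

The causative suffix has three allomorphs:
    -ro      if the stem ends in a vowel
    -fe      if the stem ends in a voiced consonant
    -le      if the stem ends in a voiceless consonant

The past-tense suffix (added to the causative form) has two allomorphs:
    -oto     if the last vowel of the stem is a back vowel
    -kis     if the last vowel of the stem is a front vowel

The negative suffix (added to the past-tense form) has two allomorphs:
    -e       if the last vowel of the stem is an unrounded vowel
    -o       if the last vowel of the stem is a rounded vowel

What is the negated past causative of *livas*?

*livas*: final sound = /s/, a voiceless consonant → -le → *livasle*.
The causative form *livasle* — last vowel /e/ (a front vowel) → -kis → *livaslekis*.
Since the last vowel of the past-tense form *livaslekis* is /i/ (an unrounded vowel), it takes -e, giving *livaslekise*.

livaslekise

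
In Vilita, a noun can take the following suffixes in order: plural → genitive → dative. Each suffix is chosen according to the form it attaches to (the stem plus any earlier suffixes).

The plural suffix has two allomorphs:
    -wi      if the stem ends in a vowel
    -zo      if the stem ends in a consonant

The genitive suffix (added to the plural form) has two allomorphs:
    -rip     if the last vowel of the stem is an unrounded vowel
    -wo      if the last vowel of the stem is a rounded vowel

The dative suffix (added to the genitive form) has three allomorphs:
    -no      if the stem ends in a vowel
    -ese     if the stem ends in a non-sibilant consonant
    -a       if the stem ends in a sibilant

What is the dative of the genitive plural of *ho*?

howiripese

The final sound of *ho* is /o/, which is a vowel, so the plural suffix is -wi, giving *howi*.
The plural form *howi*: last vowel = /i/, an unrounded vowel → -rip → *howirip*.
Since the final sound of the genitive form *howirip* is /p/ (a non-sibilant consonant), it takes -ese, giving *howiripese*.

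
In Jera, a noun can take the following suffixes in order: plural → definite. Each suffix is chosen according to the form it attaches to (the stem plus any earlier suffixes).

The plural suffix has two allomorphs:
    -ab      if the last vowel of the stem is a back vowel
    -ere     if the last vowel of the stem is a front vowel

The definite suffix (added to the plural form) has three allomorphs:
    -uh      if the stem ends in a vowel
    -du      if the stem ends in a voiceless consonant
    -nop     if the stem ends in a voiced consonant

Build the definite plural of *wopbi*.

Since the last vowel of *wopbi* is /i/ (a front vowel), it takes -ere, giving *wopbiere*.
Since the final sound of the plural form *wopbiere* is /e/ (a vowel), it takes -uh, giving *wopbiereuh*.

wopbiereuh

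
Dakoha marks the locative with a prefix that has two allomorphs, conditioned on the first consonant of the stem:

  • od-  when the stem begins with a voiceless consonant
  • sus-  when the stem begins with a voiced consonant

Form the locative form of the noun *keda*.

Since the first consonant of *keda* is /k/ (voiceless), it takes od-, giving *odkeda*.

odkeda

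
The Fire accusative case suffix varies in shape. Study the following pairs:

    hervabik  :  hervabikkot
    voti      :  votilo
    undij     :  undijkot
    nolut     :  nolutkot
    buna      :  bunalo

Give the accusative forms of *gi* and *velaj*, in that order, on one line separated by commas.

The suffix is conditioned by the final sound: -kot when the stem ends in a consonant (*hervabik*, *undij*, *nolut*); -lo when the stem ends in a vowel (*voti*, *buna*).
The final sound of *gi* is /i/, which is a vowel, so the suffix is -lo, giving *gilo*.
The final sound of *velaj* is /j/, which is a consonant, so the suffix is -kot, giving *velajkot*.

gilo, velajkot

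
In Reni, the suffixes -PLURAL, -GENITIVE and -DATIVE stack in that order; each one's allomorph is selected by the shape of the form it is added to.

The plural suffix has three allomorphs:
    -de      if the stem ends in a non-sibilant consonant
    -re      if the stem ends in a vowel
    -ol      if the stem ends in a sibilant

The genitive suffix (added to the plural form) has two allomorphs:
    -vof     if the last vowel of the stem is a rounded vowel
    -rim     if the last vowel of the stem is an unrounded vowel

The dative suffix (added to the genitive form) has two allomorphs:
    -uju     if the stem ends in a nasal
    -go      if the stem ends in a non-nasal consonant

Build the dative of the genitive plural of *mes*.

mesolvofgo

Since the final sound of *mes* is /s/ (a sibilant), it takes -ol, giving *mesol*.
Since the last vowel of the plural form *mesol* is /o/ (a rounded vowel), it takes -vof, giving *mesolvof*.
The genitive form *mesolvof* — final consonant /f/ (non-nasal) → -go → *mesolvofgo*.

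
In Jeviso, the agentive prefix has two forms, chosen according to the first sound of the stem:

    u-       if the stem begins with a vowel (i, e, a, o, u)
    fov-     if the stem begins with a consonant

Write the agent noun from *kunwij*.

fovkunwij

*kunwij*: first sound = /k/, a consonant → fov- → *fovkunwij*.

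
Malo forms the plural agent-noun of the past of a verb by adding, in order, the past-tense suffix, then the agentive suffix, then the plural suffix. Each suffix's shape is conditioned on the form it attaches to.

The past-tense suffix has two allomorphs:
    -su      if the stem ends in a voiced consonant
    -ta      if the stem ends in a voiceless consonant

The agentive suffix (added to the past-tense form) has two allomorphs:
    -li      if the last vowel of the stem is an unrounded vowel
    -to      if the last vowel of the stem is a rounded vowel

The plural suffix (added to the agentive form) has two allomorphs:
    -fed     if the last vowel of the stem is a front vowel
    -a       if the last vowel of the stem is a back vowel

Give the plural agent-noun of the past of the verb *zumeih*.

zumeihtalifed

The final consonant of *zumeih* is /h/, which is voiceless, so the past-tense suffix is -ta, giving *zumeihta*.
The past-tense form *zumeihta*: last vowel = /a/, an unrounded vowel → -li → *zumeihtali*.
The last vowel of the agentive form *zumeihtali* is /i/, which is a front vowel, so the plural suffix is -fed, giving *zumeihtalifed*.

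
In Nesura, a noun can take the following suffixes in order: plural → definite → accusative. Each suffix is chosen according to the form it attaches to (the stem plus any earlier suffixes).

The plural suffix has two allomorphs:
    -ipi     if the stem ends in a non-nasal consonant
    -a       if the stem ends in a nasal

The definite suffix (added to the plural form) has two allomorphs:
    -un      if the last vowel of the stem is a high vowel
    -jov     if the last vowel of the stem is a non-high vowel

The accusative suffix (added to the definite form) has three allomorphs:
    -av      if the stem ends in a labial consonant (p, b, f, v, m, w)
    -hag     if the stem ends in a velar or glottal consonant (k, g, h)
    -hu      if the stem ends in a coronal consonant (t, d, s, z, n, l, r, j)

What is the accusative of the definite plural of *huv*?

huvipiunhu

The final consonant of *huv* is /v/, which is non-nasal, so the plural suffix is -ipi, giving *huvipi*.
The plural form *huvipi*: last vowel = /i/, a high vowel → -un → *huvipiun*.
The definite form *huvipiun*: final consonant = /n/, coronal → -hu → *huvipiunhu*.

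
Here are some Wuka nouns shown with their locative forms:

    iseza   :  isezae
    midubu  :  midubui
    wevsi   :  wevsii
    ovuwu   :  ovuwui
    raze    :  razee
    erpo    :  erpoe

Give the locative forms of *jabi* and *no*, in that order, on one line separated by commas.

jabii, noe

The suffix is conditioned by the last vowel: -i when the last vowel of the stem is a high vowel (*midubu*, *wevsi*, *ovuwu*); -e when the last vowel of the stem is a non-high vowel (*iseza*, *raze*, *erpo*).
Since the last vowel of *jabi* is /i/ (a high vowel), it takes -i, giving *jabii*.
*no* — last vowel /o/ (a non-high vowel) → -e → *noe*.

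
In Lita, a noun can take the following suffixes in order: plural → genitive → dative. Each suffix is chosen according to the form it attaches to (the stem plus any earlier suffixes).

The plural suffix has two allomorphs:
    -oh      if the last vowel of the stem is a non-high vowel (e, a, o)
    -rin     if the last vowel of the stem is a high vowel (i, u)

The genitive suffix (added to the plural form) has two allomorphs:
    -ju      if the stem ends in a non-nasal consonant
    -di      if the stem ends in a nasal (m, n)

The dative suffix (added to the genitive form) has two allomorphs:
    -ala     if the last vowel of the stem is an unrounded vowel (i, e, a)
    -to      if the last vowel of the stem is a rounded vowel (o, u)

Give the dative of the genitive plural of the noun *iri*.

The last vowel of *iri* is /i/, which is a high vowel, so the plural suffix is -rin, giving *iririn*.
The plural form *iririn*: final consonant = /n/, a nasal → -di → *iririndi*.
The genitive form *iririndi*: last vowel = /i/, an unrounded vowel → -ala → *iririndiala*.

iririndiala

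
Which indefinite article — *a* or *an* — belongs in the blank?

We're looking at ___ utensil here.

a

The indefinite article is chosen by the initial *sound* of the following word, not its spelling.
*utensil* begins with the sound /juː/ (u pronounced /juː/) — a consonant sound.
So the article is *a*: We're looking at a utensil here.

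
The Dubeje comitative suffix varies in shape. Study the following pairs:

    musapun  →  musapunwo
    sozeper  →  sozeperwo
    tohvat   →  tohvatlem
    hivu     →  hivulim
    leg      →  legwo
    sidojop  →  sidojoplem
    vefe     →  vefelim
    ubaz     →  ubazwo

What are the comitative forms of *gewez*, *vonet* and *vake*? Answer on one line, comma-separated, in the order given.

gewezwo, vonetlem, vakelim

The pattern is voicing of the final sound: -lem when the stem ends in a voiceless consonant (*tohvat*, *sidojop*); -wo when the stem ends in a voiced consonant (*musapun*, *sozeper*, *leg*, *ubaz*); -lim when the stem ends in a vowel (*hivu*, *vefe*).
*gewez*: final sound = /z/, a voiced consonant → -wo → *gewezwo*.
*vonet*: final sound = /t/, a voiceless consonant → -lem → *vonetlem*.
*vake* — final sound /e/ (a vowel) → -lim → *vakelim*.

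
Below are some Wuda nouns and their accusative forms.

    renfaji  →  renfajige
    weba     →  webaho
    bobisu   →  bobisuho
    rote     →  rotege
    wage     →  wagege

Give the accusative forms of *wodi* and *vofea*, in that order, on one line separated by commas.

Looking at the last vowel of each stem: -ge when the last vowel of the stem is a front vowel (*renfaji*, *rote*, *wage*); -ho when the last vowel of the stem is a back vowel (*weba*, *bobisu*).
The last vowel of *wodi* is /i/, which is a front vowel, so the suffix is -ge, giving *wodige*.
The last vowel of *vofea* is /a/, which is a back vowel, so the suffix is -ho, giving *vofeaho*.

wodige, vofeaho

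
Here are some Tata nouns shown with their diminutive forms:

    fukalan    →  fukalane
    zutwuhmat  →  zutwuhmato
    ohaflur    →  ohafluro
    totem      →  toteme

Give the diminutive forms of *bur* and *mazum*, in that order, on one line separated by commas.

buro, mazume

The pattern is nasality of the final consonant: -e when the stem ends in a nasal (*fukalan*, *totem*); -o when the stem ends in a non-nasal consonant (*zutwuhmat*, *ohaflur*).
Since the final consonant of *bur* is /r/ (non-nasal), it takes -o, giving *buro*.
*mazum* — final consonant /m/ (a nasal) → -e → *mazume*.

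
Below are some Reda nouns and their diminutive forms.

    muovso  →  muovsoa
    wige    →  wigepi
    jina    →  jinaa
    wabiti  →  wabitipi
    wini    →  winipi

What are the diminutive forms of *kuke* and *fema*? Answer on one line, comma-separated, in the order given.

kukepi, femaa

Looking at the last vowel of each stem: -pi when the last vowel of the stem is a front vowel (*wige*, *wabiti*, *wini*); -a when the last vowel of the stem is a back vowel (*muovso*, *jina*).
Since the last vowel of *kuke* is /e/ (a front vowel), it takes -pi, giving *kukepi*.
The last vowel of *fema* is /a/, which is a back vowel, so the suffix is -a, giving *femaa*.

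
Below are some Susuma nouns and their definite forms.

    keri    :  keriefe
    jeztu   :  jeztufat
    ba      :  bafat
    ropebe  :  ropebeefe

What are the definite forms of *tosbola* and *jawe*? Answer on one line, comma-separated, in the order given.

The pattern is front/back vowel harmony: -efe when the last vowel of the stem is a front vowel (*keri*, *ropebe*); -fat when the last vowel of the stem is a back vowel (*jeztu*, *ba*).
The last vowel of *tosbola* is /a/, which is a back vowel, so the suffix is -fat, giving *tosbolafat*.
*jawe* — last vowel /e/ (a front vowel) → -efe → *jaweefe*.

tosbolafat, jaweefe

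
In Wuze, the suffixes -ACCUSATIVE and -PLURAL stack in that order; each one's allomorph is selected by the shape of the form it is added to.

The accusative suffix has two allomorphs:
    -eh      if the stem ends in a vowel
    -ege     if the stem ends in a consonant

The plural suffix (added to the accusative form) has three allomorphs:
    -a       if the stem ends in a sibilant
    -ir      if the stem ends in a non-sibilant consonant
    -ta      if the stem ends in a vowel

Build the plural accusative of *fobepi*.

fobepiehir

*fobepi* — final sound /i/ (a vowel) → -eh → *fobepieh*.
Since the final sound of the accusative form *fobepieh* is /h/ (a non-sibilant consonant), it takes -ir, giving *fobepiehir*.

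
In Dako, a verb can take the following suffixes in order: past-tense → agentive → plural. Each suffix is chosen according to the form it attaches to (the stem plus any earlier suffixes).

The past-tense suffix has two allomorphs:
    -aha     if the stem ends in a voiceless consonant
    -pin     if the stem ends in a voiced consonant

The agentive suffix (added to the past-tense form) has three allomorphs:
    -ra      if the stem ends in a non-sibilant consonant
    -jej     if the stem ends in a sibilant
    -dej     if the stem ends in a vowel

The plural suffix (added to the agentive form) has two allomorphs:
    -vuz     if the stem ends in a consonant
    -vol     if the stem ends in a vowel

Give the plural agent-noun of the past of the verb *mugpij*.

mugpijpinravol

The final consonant of *mugpij* is /j/, which is voiced, so the past-tense suffix is -pin, giving *mugpijpin*.
The past-tense form *mugpijpin*: final sound = /n/, a non-sibilant consonant → -ra → *mugpijpinra*.
The agentive form *mugpijpinra*: final sound = /a/, a vowel → -vol → *mugpijpinravol*.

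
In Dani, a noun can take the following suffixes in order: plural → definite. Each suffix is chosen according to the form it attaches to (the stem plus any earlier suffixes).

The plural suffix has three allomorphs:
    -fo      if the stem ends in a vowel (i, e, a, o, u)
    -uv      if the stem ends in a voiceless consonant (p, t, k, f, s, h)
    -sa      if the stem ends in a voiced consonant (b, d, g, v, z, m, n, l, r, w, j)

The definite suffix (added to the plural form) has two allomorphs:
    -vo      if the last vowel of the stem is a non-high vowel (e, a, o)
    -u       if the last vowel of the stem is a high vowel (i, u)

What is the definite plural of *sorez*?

*sorez* — final sound /z/ (a voiced consonant) → -sa → *sorezsa*.
The last vowel of the plural form *sorezsa* is /a/, which is a non-high vowel, so the definite suffix is -vo, giving *sorezsavo*.

sorezsavo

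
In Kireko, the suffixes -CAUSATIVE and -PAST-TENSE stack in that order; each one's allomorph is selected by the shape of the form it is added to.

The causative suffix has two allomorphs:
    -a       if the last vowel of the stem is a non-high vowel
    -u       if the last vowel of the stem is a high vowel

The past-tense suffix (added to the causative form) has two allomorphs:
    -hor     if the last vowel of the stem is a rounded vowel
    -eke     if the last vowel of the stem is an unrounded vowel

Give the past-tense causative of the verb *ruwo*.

*ruwo* — last vowel /o/ (a non-high vowel) → -a → *ruwoa*.
The last vowel of the causative form *ruwoa* is /a/, which is an unrounded vowel, so the past-tense suffix is -eke, giving *ruwoaeke*.

ruwoaeke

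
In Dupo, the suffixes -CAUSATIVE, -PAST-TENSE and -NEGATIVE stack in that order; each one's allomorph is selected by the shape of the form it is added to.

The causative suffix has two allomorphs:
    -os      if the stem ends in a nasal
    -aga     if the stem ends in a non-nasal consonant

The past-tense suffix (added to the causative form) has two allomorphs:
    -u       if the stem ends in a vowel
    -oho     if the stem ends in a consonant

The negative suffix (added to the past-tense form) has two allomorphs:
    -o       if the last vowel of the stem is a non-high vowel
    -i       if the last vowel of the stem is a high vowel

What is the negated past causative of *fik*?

Since the final consonant of *fik* is /k/ (non-nasal), it takes -aga, giving *fikaga*.
The causative form *fikaga*: final sound = /a/, a vowel → -u → *fikagau*.
The past-tense form *fikagau* — last vowel /u/ (a high vowel) → -i → *fikagaui*.

fikagaui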